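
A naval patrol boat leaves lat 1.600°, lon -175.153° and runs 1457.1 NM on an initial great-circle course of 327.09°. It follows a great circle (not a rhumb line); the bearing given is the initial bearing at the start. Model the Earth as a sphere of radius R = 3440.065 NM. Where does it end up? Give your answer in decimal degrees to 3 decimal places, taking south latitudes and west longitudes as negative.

Central angle δ = d/R = 0.423568 rad.
Converting: φ₁ = 0.027925 rad, θ = 5.708797 rad.
sin φ₂ = sin φ₁ cos δ + cos φ₁ sin δ cos θ = (0.027922)(0.911628) + (0.999610)(0.411015)(0.839525) = 0.370377
φ₂ = asin(0.370377) = 0.379415 rad = 21.739°.
For the longitude increment, Δλ = atan2( sin θ sin δ cos φ₁, cos δ − sin φ₁ sin φ₂ ) = atan2(-0.223226, 0.901287) = -13.911°.
λ₂ = -175.153° + -13.911° = -189.064°, normalized to (−180°, 180°] → 170.936°.

latitude 21.739°, longitude 170.936°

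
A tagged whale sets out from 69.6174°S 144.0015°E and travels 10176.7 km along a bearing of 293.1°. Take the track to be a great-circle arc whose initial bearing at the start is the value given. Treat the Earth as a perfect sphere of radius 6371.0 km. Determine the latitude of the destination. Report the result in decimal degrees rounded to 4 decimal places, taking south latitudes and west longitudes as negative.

latitude 9.2930°

Angular distance δ = d/R = 10176.7 / 6371 = 1.597347 rad.
With φ₁ = -69.6174° = -1.215053 rad and θ = 293.1° = 5.115560 rad:
Destination latitude: φ₂ = arcsin( sin φ₁ cos δ + cos φ₁ sin δ cos θ ) = arcsin(0.161484) = 9.2930°.
Then Δλ = atan2(-0.320249, 0.124825) = -1.199136 rad, from sin θ sin δ cos φ₁ over cos δ − sin φ₁ sin φ₂.
Hence λ₂ = 144.0015° + -68.7055° = 75.2960°.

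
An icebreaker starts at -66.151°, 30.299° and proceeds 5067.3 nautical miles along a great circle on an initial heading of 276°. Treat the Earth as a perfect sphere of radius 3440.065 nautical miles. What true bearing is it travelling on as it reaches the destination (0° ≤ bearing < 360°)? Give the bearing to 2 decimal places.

final bearing 336.26°

Angular distance δ = d/R = 5067.3 / 3440.065 = 1.473024 rad.
With φ₁ = -66.151° = -1.154553 rad and θ = 276° = 4.817109 rad:
Destination latitude: φ₂ = arcsin( sin φ₁ cos δ + cos φ₁ sin δ cos θ ) = arcsin(-0.047219) = -2.706°.
Δλ = atan2( sin θ sin δ cos φ₁ , cos δ − sin φ₁ sin φ₂ ) = atan2(-0.400192, 0.054429) = -1.435619 rad = -82.255°.
λ₂ = 30.299° + -82.255° = -51.956°.
The forward bearing on arrival equals the back-azimuth from the destination plus 180°.
Back-azimuth from P₂ (-2.71°, -51.96°) to P₁ (-66.15°, 30.30°), with Δλ' = λ₁ − λ₂ = 82.25°: atan2( sin Δλ' cos φ₁ , cos φ₂ sin φ₁ − sin φ₂ cos φ₁ cos Δλ' ) = 156.26°.
Final bearing = (156.26° + 180°) mod 360° = 336.26°.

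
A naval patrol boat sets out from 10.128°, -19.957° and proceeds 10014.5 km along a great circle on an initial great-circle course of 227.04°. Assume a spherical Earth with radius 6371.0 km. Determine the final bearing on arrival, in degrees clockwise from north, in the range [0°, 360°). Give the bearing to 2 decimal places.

final bearing 256.34°

δ = 10014.5/6371 = 1.571888 rad (90.0626°).
Start latitude φ₁ = 0.176767 rad; initial bearing θ = 3.962596 rad.
Destination latitude: φ₂ = arcsin( sin φ₁ cos δ + cos φ₁ sin δ cos θ ) = arcsin(-0.671060) = -42.149°.
Δλ = atan2( sin θ sin δ cos φ₁ , cos δ − sin φ₁ sin φ₂ ) = atan2(-0.720425, 0.116912) = -1.409916 rad = -80.782°.
Hence λ₂ = -19.957° + -80.782° = -100.739°.
The forward bearing on arrival equals the back-azimuth from the destination plus 180°.
Back-azimuth from P₂ (-42.15°, -100.74°) to P₁ (10.13°, -19.96°), with Δλ' = λ₁ − λ₂ = 80.78°: atan2( sin Δλ' cos φ₁ , cos φ₂ sin φ₁ − sin φ₂ cos φ₁ cos Δλ' ) = 76.34°.
Final bearing = (76.34° + 180°) mod 360° = 256.34°.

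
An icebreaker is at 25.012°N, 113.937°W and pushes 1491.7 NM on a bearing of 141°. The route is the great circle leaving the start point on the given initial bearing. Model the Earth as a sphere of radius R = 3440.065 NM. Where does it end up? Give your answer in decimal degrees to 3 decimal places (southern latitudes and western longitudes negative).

latitude 5.035°, longitude -98.544°

Angular distance δ = d/R = 1491.7 / 3440.065 = 0.433626 rad.
Start latitude φ₁ = 0.436542 rad; initial bearing θ = 2.460914 rad.
Applying the spherical law of cosines for sides, sin φ₂ = sin φ₁ cos δ + cos φ₁ sin δ cos θ = 0.087770, so φ₂ = 5.035°.
Then Δλ = atan2(0.239620, 0.870338) = 0.268662 rad, from sin θ sin δ cos φ₁ over cos δ − sin φ₁ sin φ₂.
λ₂ = λ₁ + Δλ = -98.544°.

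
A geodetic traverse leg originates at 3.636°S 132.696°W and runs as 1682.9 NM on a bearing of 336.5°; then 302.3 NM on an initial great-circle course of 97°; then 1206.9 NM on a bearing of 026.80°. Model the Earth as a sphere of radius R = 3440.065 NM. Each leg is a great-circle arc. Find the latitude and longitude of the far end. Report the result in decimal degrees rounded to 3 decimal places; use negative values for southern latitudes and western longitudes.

latitude 38.794°, longitude -127.522°

Apply the spherical direct solution leg by leg, carrying full precision between legs.
Leg 1: from (-3.636°, -132.696°), δ = 1682.9/3440.065 = 0.489206 rad, θ = 336.5° → φ = 21.969°, λ = -144.353°.
Leg 2: from (21.969°, -144.353°), δ = 302.3/3440.065 = 0.087876 rad, θ = 97° → φ = 21.269°, λ = -138.990°.
Leg 3: from (21.269°, -138.990°), δ = 1206.9/3440.065 = 0.350836 rad, θ = 26.8° → φ = 38.794°, λ = -127.522°.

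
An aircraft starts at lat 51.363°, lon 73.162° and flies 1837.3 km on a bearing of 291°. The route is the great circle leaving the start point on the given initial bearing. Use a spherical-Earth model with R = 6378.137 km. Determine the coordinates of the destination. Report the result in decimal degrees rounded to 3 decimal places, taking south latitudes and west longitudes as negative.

latitude 54.341°, longitude 46.099°

Angular distance δ = d/R = 1837.3 / 6378.137 = 0.288062 rad.
With φ₁ = 51.363° = 0.896453 rad and θ = 291° = 5.078908 rad:
Applying the spherical law of cosines for sides, sin φ₂ = sin φ₁ cos δ + cos φ₁ sin δ cos θ = 0.812501, so φ₂ = 54.341°.
Then Δλ = atan2(-0.165602, 0.324137) = -0.472331 rad, from sin θ sin δ cos φ₁ over cos δ − sin φ₁ sin φ₂.
λ₂ = λ₁ + Δλ = 46.099°.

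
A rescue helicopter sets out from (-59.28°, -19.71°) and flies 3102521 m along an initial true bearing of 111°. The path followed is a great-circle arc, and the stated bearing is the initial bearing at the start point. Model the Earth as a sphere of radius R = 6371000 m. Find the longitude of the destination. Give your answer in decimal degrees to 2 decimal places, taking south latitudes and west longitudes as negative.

longitude 35.17°

Angular distance δ = d/R = 3102521 / 6371000 = 0.486976 rad.
Start latitude φ₁ = -1.034631 rad; initial bearing θ = 1.937315 rad.
sin φ₂ = sin φ₁ cos δ + cos φ₁ sin δ cos θ = (-0.859674)(0.883752) + (0.510843)(0.467955)(-0.358368) = -0.845407
φ₂ = asin(-0.845407) = -1.007327 rad = -57.72°.
For the longitude increment, Δλ = atan2( sin θ sin δ cos φ₁, cos δ − sin φ₁ sin φ₂ ) = atan2(0.223174, 0.156978) = 54.88°.
λ₂ = -19.71° + 54.88° = 35.17°.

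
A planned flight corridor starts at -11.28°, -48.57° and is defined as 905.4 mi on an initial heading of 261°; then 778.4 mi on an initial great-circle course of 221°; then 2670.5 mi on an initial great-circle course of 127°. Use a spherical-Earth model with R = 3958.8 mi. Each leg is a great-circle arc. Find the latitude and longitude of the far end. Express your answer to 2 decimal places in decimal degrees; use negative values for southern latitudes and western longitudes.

latitude -39.40°, longitude -29.57°

Apply the spherical direct solution leg by leg, carrying full precision between legs.
Leg 1: from (-11.28°, -48.57°), δ = 905.4/3958.8 = 0.228706 rad, θ = 261° → φ = -13.02°, λ = -61.86°.
Leg 2: from (-13.02°, -61.86°), δ = 778.4/3958.8 = 0.196625 rad, θ = 221° → φ = -21.38°, λ = -69.77°.
Leg 3: from (-21.38°, -69.77°), δ = 2670.5/3958.8 = 0.674573 rad, θ = 127° → φ = -39.40°, λ = -29.57°.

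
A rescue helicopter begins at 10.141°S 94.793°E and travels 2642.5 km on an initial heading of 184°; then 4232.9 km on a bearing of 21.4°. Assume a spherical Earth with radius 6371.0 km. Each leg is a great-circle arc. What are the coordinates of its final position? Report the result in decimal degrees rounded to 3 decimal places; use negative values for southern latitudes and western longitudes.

latitude 2.202°, longitude 105.865°

Apply the spherical direct solution leg by leg, carrying full precision between legs.
Leg 1: from (-10.141°, 94.793°), δ = 2642.5/6371 = 0.414770 rad, θ = 184° → φ = -33.839°, λ = 92.854°.
Leg 2: from (-33.839°, 92.854°), δ = 4232.9/6371 = 0.664401 rad, θ = 21.4° → φ = 2.202°, λ = 105.865°.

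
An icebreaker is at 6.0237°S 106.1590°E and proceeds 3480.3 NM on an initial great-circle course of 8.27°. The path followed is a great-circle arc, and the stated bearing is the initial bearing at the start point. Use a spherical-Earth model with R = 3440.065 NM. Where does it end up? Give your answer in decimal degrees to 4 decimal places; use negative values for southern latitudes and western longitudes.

latitude 51.1346°, longitude 117.3642°

δ = 3480.3/3440.065 = 1.011696 rad (57.9659°).
Start latitude φ₁ = -0.105133 rad; initial bearing θ = 0.144339 rad.
Destination latitude: φ₂ = arcsin( sin φ₁ cos δ + cos φ₁ sin δ cos θ ) = arcsin(0.778623) = 51.1346°.
Δλ = atan2( sin θ sin δ cos φ₁ , cos δ − sin φ₁ sin φ₂ ) = atan2(0.121263, 0.612132) = 0.195567 rad = 11.2052°.
Hence λ₂ = 106.1590° + 11.2052° = 117.3642°.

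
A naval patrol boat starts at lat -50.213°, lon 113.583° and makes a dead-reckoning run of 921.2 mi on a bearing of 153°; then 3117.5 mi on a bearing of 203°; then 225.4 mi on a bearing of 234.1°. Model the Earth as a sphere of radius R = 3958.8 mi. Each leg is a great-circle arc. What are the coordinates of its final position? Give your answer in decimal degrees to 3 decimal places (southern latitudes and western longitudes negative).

latitude -70.358°, longitude -12.202°

Apply the spherical direct solution leg by leg, carrying full precision between legs.
Leg 1: from (-50.213°, 113.583°), δ = 921.2/3958.8 = 0.232697 rad, θ = 153° → φ = -61.547°, λ = 126.276°.
Leg 2: from (-61.547°, 126.276°), δ = 3117.5/3958.8 = 0.787486 rad, θ = 203° → φ = -68.615°, λ = -4.320°.
Leg 3: from (-68.615°, -4.320°), δ = 225.4/3958.8 = 0.056936 rad, θ = 234.1° → φ = -70.358°, λ = -12.202°.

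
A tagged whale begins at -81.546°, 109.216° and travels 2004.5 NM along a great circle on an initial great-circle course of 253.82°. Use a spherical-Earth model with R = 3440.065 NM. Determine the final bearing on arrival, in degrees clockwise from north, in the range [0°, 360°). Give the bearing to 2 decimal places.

final bearing 344.53°

δ = 2004.5/3440.065 = 0.582692 rad (33.3858°).
With φ₁ = -81.546° = -1.423246 rad and θ = 253.82° = 4.429995 rad:
Applying the spherical law of cosines for sides, sin φ₂ = sin φ₁ cos δ + cos φ₁ sin δ cos θ = -0.848454, so φ₂ = -58.044°.
Then Δλ = atan2(-0.077694, -0.004251) = -1.625457 rad, from sin θ sin δ cos φ₁ over cos δ − sin φ₁ sin φ₂.
Hence λ₂ = 109.216° + -93.132° = 16.084°.
The forward bearing on arrival equals the back-azimuth from the destination plus 180°.
Back-azimuth from P₂ (-58.04°, 16.08°) to P₁ (-81.55°, 109.22°), with Δλ' = λ₁ − λ₂ = 93.13°: atan2( sin Δλ' cos φ₁ , cos φ₂ sin φ₁ − sin φ₂ cos φ₁ cos Δλ' ) = 164.53°.
Final bearing = (164.53° + 180°) mod 360° = 344.53°.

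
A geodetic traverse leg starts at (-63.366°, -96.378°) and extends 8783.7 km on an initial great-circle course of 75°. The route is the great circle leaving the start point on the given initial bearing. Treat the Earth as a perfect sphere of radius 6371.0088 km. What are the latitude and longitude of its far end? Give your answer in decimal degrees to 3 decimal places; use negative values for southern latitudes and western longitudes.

latitude -3.254°, longitude -24.630°

The arc subtends δ = 8783.7/6371.0088 = 1.378698 rad at the centre.
Converting: φ₁ = -1.105945 rad, θ = 1.308997 rad.
Applying the spherical law of cosines for sides, sin φ₂ = sin φ₁ cos δ + cos φ₁ sin δ cos θ = -0.056768, so φ₂ = -3.254°.
For the longitude increment, Δλ = atan2( sin θ sin δ cos φ₁, cos δ − sin φ₁ sin φ₂ ) = atan2(0.425050, 0.140174) = 71.748°.
λ₂ = λ₁ + Δλ = -24.630°.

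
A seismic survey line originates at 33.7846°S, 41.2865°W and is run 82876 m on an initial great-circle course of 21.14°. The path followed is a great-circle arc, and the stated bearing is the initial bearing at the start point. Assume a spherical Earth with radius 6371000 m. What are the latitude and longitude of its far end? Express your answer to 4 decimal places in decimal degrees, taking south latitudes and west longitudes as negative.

The arc subtends δ = 82876/6371000 = 0.013008 rad at the centre.
Converting: φ₁ = -0.589653 rad, θ = 0.368963 rad.
sin φ₂ = sin φ₁ cos δ + cos φ₁ sin δ cos θ = (-0.556072)(0.999915) + (0.831134)(0.013008)(0.932702) = -0.545941
φ₂ = asin(-0.545941) = -0.577512 rad = -33.0890°.
For the longitude increment, Δλ = atan2( sin θ sin δ cos φ₁, cos δ − sin φ₁ sin φ₂ ) = atan2(0.003899, 0.696333) = 0.3208°.
Hence λ₂ = -41.2865° + 0.3208° = -40.9657°.

latitude -33.0890°, longitude -40.9657°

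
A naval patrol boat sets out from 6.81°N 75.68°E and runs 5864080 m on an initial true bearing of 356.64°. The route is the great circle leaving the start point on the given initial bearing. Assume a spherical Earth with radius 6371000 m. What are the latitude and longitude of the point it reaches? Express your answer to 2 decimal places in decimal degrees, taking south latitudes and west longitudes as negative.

latitude 59.39°, longitude 70.42°

The arc subtends δ = 5864080/6371000 = 0.920433 rad at the centre.
With φ₁ = 6.81° = 0.118857 rad and θ = 356.64° = 6.224542 rad:
sin φ₂ = sin φ₁ cos δ + cos φ₁ sin δ cos θ = (0.118577)(0.605475) + (0.992945)(0.795864)(0.998281) = 0.860686
φ₂ = asin(0.860686) = 1.036616 rad = 59.39°.
Δλ = atan2( sin θ sin δ cos φ₁ , cos δ − sin φ₁ sin φ₂ ) = atan2(-0.046316, 0.503418) = -0.091745 rad = -5.26°.
Hence λ₂ = 75.68° + -5.26° = 70.42°.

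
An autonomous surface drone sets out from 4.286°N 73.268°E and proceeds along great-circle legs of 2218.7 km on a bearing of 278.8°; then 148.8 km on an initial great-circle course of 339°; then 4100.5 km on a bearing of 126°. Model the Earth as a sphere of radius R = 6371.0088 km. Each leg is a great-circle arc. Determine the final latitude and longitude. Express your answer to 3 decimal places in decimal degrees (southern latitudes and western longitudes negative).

Apply the spherical direct solution leg by leg, carrying full precision between legs.
Leg 1: from (4.286°, 73.268°), δ = 2218.7/6371.0088 = 0.348249 rad, θ = 278.8° → φ = 7.025°, λ = 53.404°.
Leg 2: from (7.025°, 53.404°), δ = 148.8/6371.0088 = 0.023356 rad, θ = 339° → φ = 8.274°, λ = 52.920°.
Leg 3: from (8.274°, 52.920°), δ = 4100.5/6371.0088 = 0.643619 rad, θ = 126° → φ = -13.529°, λ = 82.876°.

latitude -13.529°, longitude 82.876°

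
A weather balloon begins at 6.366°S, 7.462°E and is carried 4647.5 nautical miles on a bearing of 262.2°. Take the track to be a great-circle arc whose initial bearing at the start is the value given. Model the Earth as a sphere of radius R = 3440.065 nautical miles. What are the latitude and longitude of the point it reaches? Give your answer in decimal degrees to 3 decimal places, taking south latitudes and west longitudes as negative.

latitude -8.964°, longitude -70.737°

Central angle δ = d/R = 1.350992 rad.
Converting: φ₁ = -0.111108 rad, θ = 4.576253 rad.
Applying the spherical law of cosines for sides, sin φ₂ = sin φ₁ cos δ + cos φ₁ sin δ cos θ = -0.155810, so φ₂ = -8.964°.
Δλ = atan2( sin θ sin δ cos φ₁ , cos δ − sin φ₁ sin φ₂ ) = atan2(-0.960948, 0.200763) = -1.364837 rad = -78.199°.
λ₂ = λ₁ + Δλ = -70.737°.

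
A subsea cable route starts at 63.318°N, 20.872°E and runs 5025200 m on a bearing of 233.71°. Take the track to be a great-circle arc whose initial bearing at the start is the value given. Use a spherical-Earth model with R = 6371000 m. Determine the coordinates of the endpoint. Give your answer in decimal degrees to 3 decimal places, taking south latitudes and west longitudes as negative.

δ = 5025200/6371000 = 0.788762 rad (45.1927°).
Converting: φ₁ = 1.105108 rad, θ = 4.079009 rad.
Destination latitude: φ₂ = arcsin( sin φ₁ cos δ + cos φ₁ sin δ cos θ ) = arcsin(0.441119) = 26.175°.
Then Δλ = atan2(-0.256789, 0.310579) = -0.690874 rad, from sin θ sin δ cos φ₁ over cos δ − sin φ₁ sin φ₂.
λ₂ = 20.872° + -39.584° = -18.712°.

latitude 26.175°, longitude -18.712°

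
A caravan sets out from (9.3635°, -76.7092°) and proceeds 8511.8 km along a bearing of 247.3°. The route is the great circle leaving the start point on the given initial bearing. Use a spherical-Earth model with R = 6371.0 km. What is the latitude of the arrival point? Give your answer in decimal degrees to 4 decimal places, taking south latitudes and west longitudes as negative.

The arc subtends δ = 8511.8/6371 = 1.336023 rad at the centre.
Converting: φ₁ = 0.163424 rad, θ = 4.316199 rad.
Applying the spherical law of cosines for sides, sin φ₂ = sin φ₁ cos δ + cos φ₁ sin δ cos θ = -0.332472, so φ₂ = -19.4189°.
For the longitude increment, Δλ = atan2( sin θ sin δ cos φ₁, cos δ − sin φ₁ sin φ₂ ) = atan2(-0.885275, 0.286715) = -72.0544°.
λ₂ = λ₁ + Δλ = -148.7636°.

latitude -19.4189°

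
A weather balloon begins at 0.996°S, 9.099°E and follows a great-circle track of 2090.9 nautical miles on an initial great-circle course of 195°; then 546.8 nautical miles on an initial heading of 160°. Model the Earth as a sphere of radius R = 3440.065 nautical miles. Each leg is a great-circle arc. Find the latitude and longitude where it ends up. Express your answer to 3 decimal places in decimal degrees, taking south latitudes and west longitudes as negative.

latitude -42.946°, longitude 3.014°

Apply the spherical direct solution leg by leg, carrying full precision between legs.
Leg 1: from (-0.996°, 9.099°), δ = 2090.9/3440.065 = 0.607808 rad, θ = 195° → φ = -34.458°, λ = -1.227°.
Leg 2: from (-34.458°, -1.227°), δ = 546.8/3440.065 = 0.158950 rad, θ = 160° → φ = -42.946°, λ = 3.014°.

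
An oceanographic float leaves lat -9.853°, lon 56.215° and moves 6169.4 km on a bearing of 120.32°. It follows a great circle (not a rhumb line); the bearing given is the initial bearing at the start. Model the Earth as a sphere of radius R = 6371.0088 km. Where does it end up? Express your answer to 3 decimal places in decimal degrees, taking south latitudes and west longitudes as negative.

δ = 6169.4/6371.0088 = 0.968355 rad (55.4827°).
Start latitude φ₁ = -0.171967 rad; initial bearing θ = 2.099980 rad.
Destination latitude: φ₂ = arcsin( sin φ₁ cos δ + cos φ₁ sin δ cos θ ) = arcsin(-0.506788) = -30.450°.
For the longitude increment, Δλ = atan2( sin θ sin δ cos φ₁, cos δ − sin φ₁ sin φ₂ ) = atan2(0.700763, 0.479934) = 55.594°.
λ₂ = λ₁ + Δλ = 111.809°.

latitude -30.450°, longitude 111.809°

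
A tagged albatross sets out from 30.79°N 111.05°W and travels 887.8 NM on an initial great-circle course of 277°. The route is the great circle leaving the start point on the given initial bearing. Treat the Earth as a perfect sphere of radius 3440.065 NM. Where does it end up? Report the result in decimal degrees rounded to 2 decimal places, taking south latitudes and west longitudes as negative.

latitude 31.44°, longitude -128.32°

Angular distance δ = d/R = 887.8 / 3440.065 = 0.258077 rad.
Start latitude φ₁ = 0.537387 rad; initial bearing θ = 4.834562 rad.
sin φ₂ = sin φ₁ cos δ + cos φ₁ sin δ cos θ = (0.511893)(0.966883) + (0.859049)(0.255221)(0.121869) = 0.521660
φ₂ = asin(0.521660) = 0.548795 rad = 31.44°.
Δλ = atan2( sin θ sin δ cos φ₁ , cos δ − sin φ₁ sin φ₂ ) = atan2(-0.217613, 0.699849) = -0.301466 rad = -17.27°.
Hence λ₂ = -111.05° + -17.27° = -128.32°.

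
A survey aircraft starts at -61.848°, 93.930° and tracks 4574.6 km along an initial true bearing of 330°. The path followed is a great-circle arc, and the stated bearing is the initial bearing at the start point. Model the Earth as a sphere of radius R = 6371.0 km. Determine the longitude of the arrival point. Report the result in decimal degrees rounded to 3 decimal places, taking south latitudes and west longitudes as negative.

δ = 4574.6/6371 = 0.718035 rad (41.1404°).
With φ₁ = -61.848° = -1.079451 rad and θ = 330° = 5.759587 rad:
sin φ₂ = sin φ₁ cos δ + cos φ₁ sin δ cos θ = (-0.881699)(0.753100) + (0.471812)(0.657906)(0.866025) = -0.395186
φ₂ = asin(-0.395186) = -0.406271 rad = -23.278°.
For the longitude increment, Δλ = atan2( sin θ sin δ cos φ₁, cos δ − sin φ₁ sin φ₂ ) = atan2(-0.155204, 0.404665) = -20.984°.
λ₂ = 93.930° + -20.984° = 72.946°.

longitude 72.946°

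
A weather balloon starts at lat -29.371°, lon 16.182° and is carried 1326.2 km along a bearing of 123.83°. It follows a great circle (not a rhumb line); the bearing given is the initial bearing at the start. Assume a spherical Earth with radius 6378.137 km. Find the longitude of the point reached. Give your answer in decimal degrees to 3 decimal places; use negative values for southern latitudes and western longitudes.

longitude 28.335°

δ = 1326.2/6378.137 = 0.207929 rad (11.9135°).
Start latitude φ₁ = -0.512621 rad; initial bearing θ = 2.161241 rad.
Applying the spherical law of cosines for sides, sin φ₂ = sin φ₁ cos δ + cos φ₁ sin δ cos θ = -0.580054, so φ₂ = -35.454°.
For the longitude increment, Δλ = atan2( sin θ sin δ cos φ₁, cos δ − sin φ₁ sin φ₂ ) = atan2(0.149441, 0.693966) = 12.153°.
λ₂ = 16.182° + 12.153° = 28.335°.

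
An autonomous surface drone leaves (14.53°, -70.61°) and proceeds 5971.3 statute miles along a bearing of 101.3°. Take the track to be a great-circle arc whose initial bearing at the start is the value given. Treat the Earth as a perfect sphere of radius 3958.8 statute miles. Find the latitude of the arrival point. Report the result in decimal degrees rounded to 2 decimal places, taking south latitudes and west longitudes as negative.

latitude -10.00°

The arc subtends δ = 5971.3/3958.8 = 1.508361 rad at the centre.
Converting: φ₁ = 0.253596 rad, θ = 1.768019 rad.
Destination latitude: φ₂ = arcsin( sin φ₁ cos δ + cos φ₁ sin δ cos θ ) = arcsin(-0.173656) = -10.00°.
For the longitude increment, Δλ = atan2( sin θ sin δ cos φ₁, cos δ − sin φ₁ sin φ₂ ) = atan2(0.947402, 0.105963) = 83.62°.
λ₂ = λ₁ + Δλ = 13.01°.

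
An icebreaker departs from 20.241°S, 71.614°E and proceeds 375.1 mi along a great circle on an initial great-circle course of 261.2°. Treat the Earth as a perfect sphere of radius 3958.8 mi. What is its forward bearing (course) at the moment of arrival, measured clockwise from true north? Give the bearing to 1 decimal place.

final bearing 263.2°

Angular distance δ = d/R = 375.1 / 3958.8 = 0.094751 rad.
Start latitude φ₁ = -0.353272 rad; initial bearing θ = 4.558800 rad.
Applying the spherical law of cosines for sides, sin φ₂ = sin φ₁ cos δ + cos φ₁ sin δ cos θ = -0.357998, so φ₂ = -20.977°.
For the longitude increment, Δλ = atan2( sin θ sin δ cos φ₁, cos δ − sin φ₁ sin φ₂ ) = atan2(-0.087722, 0.871658) = -5.747°.
Hence λ₂ = 71.614° + -5.747° = 65.867°.
The forward bearing on arrival equals the back-azimuth from the destination plus 180°.
Back-azimuth from P₂ (-21.0°, 65.9°) to P₁ (-20.2°, 71.6°), with Δλ' = λ₁ − λ₂ = 5.7°: atan2( sin Δλ' cos φ₁ , cos φ₂ sin φ₁ − sin φ₂ cos φ₁ cos Δλ' ) = 83.2°.
Final bearing = (83.2° + 180°) mod 360° = 263.2°.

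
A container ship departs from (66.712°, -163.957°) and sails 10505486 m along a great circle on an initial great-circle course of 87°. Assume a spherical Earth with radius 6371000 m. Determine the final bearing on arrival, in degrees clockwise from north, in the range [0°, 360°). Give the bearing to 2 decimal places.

δ = 10505486/6371000 = 1.648954 rad (94.4781°).
Converting: φ₁ = 1.164344 rad, θ = 1.518436 rad.
Applying the spherical law of cosines for sides, sin φ₂ = sin φ₁ cos δ + cos φ₁ sin δ cos θ = -0.051089, so φ₂ = -2.928°.
Δλ = atan2( sin θ sin δ cos φ₁ , cos δ − sin φ₁ sin φ₂ ) = atan2(0.393606, -0.031151) = 1.649775 rad = 94.525°.
λ₂ = λ₁ + Δλ = -69.432°.
The forward bearing on arrival equals the back-azimuth from the destination plus 180°.
Back-azimuth from P₂ (-2.93°, -69.43°) to P₁ (66.71°, -163.96°), with Δλ' = λ₁ − λ₂ = -94.53°: atan2( sin Δλ' cos φ₁ , cos φ₂ sin φ₁ − sin φ₂ cos φ₁ cos Δλ' ) = 336.71°.
Final bearing = (336.71° + 180°) mod 360° = 156.71°.

final bearing 156.71°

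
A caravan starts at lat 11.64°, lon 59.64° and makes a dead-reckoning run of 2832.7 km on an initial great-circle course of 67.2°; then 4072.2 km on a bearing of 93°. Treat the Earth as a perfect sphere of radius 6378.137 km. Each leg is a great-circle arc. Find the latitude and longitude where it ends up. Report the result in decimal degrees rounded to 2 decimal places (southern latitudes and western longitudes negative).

Apply the spherical direct solution leg by leg, carrying full precision between legs.
Leg 1: from (11.64°, 59.64°), δ = 2832.7/6378.137 = 0.444127 rad, θ = 67.2° → φ = 20.20°, λ = 84.60°.
Leg 2: from (20.20°, 84.60°), δ = 4072.2/6378.137 = 0.638462 rad, θ = 93° → φ = 14.36°, λ = 122.51°.

latitude 14.36°, longitude 122.51°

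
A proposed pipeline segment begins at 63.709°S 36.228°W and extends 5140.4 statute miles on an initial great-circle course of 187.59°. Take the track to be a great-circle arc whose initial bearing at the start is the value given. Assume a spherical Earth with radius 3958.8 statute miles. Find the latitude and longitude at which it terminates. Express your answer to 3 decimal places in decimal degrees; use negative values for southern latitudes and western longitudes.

The arc subtends δ = 5140.4/3958.8 = 1.298474 rad at the centre.
Start latitude φ₁ = -1.111932 rad; initial bearing θ = 3.274063 rad.
sin φ₂ = sin φ₁ cos δ + cos φ₁ sin δ cos θ = (-0.896556)(0.268969) + (0.442930)(0.963149)(-0.991239) = -0.664016
φ₂ = asin(-0.664016) = -0.726177 rad = -41.607°.
Δλ = atan2( sin θ sin δ cos φ₁ , cos δ − sin φ₁ sin φ₂ ) = atan2(-0.056348, -0.326359) = -2.970622 rad = -170.204°.
λ₂ = -36.228° + -170.204° = -206.432°, normalized to (−180°, 180°] → 153.568°.

latitude -41.607°, longitude 153.568°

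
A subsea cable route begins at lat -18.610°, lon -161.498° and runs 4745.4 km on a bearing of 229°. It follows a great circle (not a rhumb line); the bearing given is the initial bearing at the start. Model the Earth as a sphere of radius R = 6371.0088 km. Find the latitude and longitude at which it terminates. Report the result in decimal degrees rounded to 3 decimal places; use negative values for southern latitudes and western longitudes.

latitude -41.002°, longitude 155.824°

Central angle δ = d/R = 0.744843 rad.
With φ₁ = -18.610° = -0.324806 rad and θ = 229° = 3.996804 rad:
Destination latitude: φ₂ = arcsin( sin φ₁ cos δ + cos φ₁ sin δ cos θ ) = arcsin(-0.656080) = -41.002°.
For the longitude increment, Δλ = atan2( sin θ sin δ cos φ₁, cos δ − sin φ₁ sin φ₂ ) = atan2(-0.484835, 0.525823) = -42.678°.
λ₂ = -161.498° + -42.678° = -204.176°, normalized to (−180°, 180°] → 155.824°.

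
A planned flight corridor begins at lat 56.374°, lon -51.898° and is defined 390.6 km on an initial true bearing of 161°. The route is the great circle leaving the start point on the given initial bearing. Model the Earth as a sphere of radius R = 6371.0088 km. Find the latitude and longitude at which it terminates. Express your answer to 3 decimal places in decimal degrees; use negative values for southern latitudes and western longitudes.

latitude 53.037°, longitude -49.997°

Angular distance δ = d/R = 390.6 / 6371.0088 = 0.061309 rad.
Converting: φ₁ = 0.983912 rad, θ = 2.809980 rad.
Applying the spherical law of cosines for sides, sin φ₂ = sin φ₁ cos δ + cos φ₁ sin δ cos θ = 0.799024, so φ₂ = 53.037°.
Then Δλ = atan2(0.011046, 0.332798) = 0.033181 rad, from sin θ sin δ cos φ₁ over cos δ − sin φ₁ sin φ₂.
λ₂ = λ₁ + Δλ = -49.997°.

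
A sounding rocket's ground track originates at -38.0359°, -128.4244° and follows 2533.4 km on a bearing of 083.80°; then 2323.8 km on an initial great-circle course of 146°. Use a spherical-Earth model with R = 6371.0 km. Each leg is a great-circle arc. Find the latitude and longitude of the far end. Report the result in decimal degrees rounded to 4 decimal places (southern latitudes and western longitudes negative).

latitude -48.5692°, longitude -83.7681°

Apply the spherical direct solution leg by leg, carrying full precision between legs.
Leg 1: from (-38.0359°, -128.4244°), δ = 2533.4/6371 = 0.397646 rad, θ = 83.8° → φ = -32.3534°, λ = -101.3125°.
Leg 2: from (-32.3534°, -101.3125°), δ = 2323.8/6371 = 0.364747 rad, θ = 146° → φ = -48.5692°, λ = -83.7681°.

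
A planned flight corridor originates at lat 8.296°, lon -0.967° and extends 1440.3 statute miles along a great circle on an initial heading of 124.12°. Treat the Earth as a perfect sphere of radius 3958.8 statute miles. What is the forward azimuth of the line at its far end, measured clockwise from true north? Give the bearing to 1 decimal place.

final bearing 124.8°

Angular distance δ = d/R = 1440.3 / 3958.8 = 0.363822 rad.
Converting: φ₁ = 0.144793 rad, θ = 2.166303 rad.
sin φ₂ = sin φ₁ cos δ + cos φ₁ sin δ cos θ = (0.144287)(0.934543) + (0.989536)(0.355849)(-0.560928) = -0.062674
φ₂ = asin(-0.062674) = -0.062715 rad = -3.593°.
For the longitude increment, Δλ = atan2( sin θ sin δ cos φ₁, cos δ − sin φ₁ sin φ₂ ) = atan2(0.291512, 0.943587) = 17.168°.
λ₂ = λ₁ + Δλ = 16.201°.
The forward bearing on arrival equals the back-azimuth from the destination plus 180°.
Back-azimuth from P₂ (-3.6°, 16.2°) to P₁ (8.3°, -1.0°), with Δλ' = λ₁ − λ₂ = -17.2°: atan2( sin Δλ' cos φ₁ , cos φ₂ sin φ₁ − sin φ₂ cos φ₁ cos Δλ' ) = 304.8°.
Final bearing = (304.8° + 180°) mod 360° = 124.8°.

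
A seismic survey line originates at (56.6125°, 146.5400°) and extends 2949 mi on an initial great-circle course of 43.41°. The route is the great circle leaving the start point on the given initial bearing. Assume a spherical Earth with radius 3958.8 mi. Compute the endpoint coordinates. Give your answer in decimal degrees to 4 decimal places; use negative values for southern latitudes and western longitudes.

latitude 62.2302°, longitude -122.6417°

The arc subtends δ = 2949/3958.8 = 0.744923 rad at the centre.
With φ₁ = 56.6125° = 0.988075 rad and θ = 43.41° = 0.757647 rad:
Applying the spherical law of cosines for sides, sin φ₂ = sin φ₁ cos δ + cos φ₁ sin δ cos θ = 0.884827, so φ₂ = 62.2302°.
For the longitude increment, Δλ = atan2( sin θ sin δ cos φ₁, cos δ − sin φ₁ sin φ₂ ) = atan2(0.256369, -0.003662) = 90.8183°.
λ₂ = 146.5400° + 90.8183° = 237.3583°, normalized to (−180°, 180°] → -122.6417°.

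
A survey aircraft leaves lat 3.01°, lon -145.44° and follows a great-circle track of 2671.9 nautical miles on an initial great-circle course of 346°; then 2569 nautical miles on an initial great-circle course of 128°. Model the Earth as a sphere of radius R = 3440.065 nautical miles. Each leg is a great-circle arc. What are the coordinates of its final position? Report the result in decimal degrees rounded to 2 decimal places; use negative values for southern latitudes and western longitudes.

latitude 13.55°, longitude -126.10°

Apply the spherical direct solution leg by leg, carrying full precision between legs.
Leg 1: from (3.01°, -145.44°), δ = 2671.9/3440.065 = 0.776700 rad, θ = 346° → φ = 45.78°, λ = -159.51°.
Leg 2: from (45.78°, -159.51°), δ = 2569/3440.065 = 0.746788 rad, θ = 128° → φ = 13.55°, λ = -126.10°.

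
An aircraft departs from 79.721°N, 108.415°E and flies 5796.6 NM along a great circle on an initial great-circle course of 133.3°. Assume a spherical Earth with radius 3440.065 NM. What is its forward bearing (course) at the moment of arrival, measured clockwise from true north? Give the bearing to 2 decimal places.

The arc subtends δ = 5796.6/3440.065 = 1.685026 rad at the centre.
Converting: φ₁ = 1.391394 rad, θ = 2.326524 rad.
Destination latitude: φ₂ = arcsin( sin φ₁ cos δ + cos φ₁ sin δ cos θ ) = arcsin(-0.233733) = -13.517°.
Then Δλ = atan2(0.129019, 0.116000) = 0.838480 rad, from sin θ sin δ cos φ₁ over cos δ − sin φ₁ sin φ₂.
Hence λ₂ = 108.415° + 48.041° = 156.456°.
The forward bearing on arrival equals the back-azimuth from the destination plus 180°.
Back-azimuth from P₂ (-13.52°, 156.46°) to P₁ (79.72°, 108.42°), with Δλ' = λ₁ − λ₂ = -48.04°: atan2( sin Δλ' cos φ₁ , cos φ₂ sin φ₁ − sin φ₂ cos φ₁ cos Δλ' ) = 352.32°.
Final bearing = (352.32° + 180°) mod 360° = 172.32°.

final bearing 172.32°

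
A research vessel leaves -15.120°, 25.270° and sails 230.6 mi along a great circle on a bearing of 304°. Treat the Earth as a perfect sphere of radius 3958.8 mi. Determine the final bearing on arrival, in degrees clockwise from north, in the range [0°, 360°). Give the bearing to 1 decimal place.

final bearing 304.7°

δ = 230.6/3958.8 = 0.058250 rad (3.3375°).
Converting: φ₁ = -0.263894 rad, θ = 5.305801 rad.
Applying the spherical law of cosines for sides, sin φ₂ = sin φ₁ cos δ + cos φ₁ sin δ cos θ = -0.228972, so φ₂ = -13.237°.
Δλ = atan2( sin θ sin δ cos φ₁ , cos δ − sin φ₁ sin φ₂ ) = atan2(-0.046593, 0.938579) = -0.049602 rad = -2.842°.
λ₂ = λ₁ + Δλ = 22.428°.
The forward bearing on arrival equals the back-azimuth from the destination plus 180°.
Back-azimuth from P₂ (-13.2°, 22.4°) to P₁ (-15.1°, 25.3°), with Δλ' = λ₁ − λ₂ = 2.8°: atan2( sin Δλ' cos φ₁ , cos φ₂ sin φ₁ − sin φ₂ cos φ₁ cos Δλ' ) = 124.7°.
Final bearing = (124.7° + 180°) mod 360° = 304.7°.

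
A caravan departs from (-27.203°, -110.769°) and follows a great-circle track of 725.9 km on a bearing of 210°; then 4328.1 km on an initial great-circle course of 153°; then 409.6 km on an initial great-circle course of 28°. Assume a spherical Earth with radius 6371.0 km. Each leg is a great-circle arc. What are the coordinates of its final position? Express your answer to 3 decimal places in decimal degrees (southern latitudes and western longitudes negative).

latitude -59.829°, longitude -72.080°

Apply the spherical direct solution leg by leg, carrying full precision between legs.
Leg 1: from (-27.203°, -110.769°), δ = 725.9/6371 = 0.113938 rad, θ = 210° → φ = -32.803°, λ = -114.647°.
Leg 2: from (-32.803°, -114.647°), δ = 4328.1/6371 = 0.679344 rad, θ = 153° → φ = -63.127°, λ = -75.521°.
Leg 3: from (-63.127°, -75.521°), δ = 409.6/6371 = 0.064291 rad, θ = 28° → φ = -59.829°, λ = -72.080°.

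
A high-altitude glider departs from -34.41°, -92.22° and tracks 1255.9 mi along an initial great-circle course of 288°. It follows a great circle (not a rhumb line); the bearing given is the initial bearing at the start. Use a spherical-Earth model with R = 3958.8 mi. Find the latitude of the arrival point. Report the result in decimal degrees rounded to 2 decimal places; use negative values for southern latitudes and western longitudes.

latitude -27.22°

Central angle δ = d/R = 0.317243 rad.
Start latitude φ₁ = -0.600568 rad; initial bearing θ = 5.026548 rad.
Applying the spherical law of cosines for sides, sin φ₂ = sin φ₁ cos δ + cos φ₁ sin δ cos θ = -0.457382, so φ₂ = -27.22°.
Then Δλ = atan2(-0.244766, 0.691627) = -0.340143 rad, from sin θ sin δ cos φ₁ over cos δ − sin φ₁ sin φ₂.
Hence λ₂ = -92.22° + -19.49° = -111.71°.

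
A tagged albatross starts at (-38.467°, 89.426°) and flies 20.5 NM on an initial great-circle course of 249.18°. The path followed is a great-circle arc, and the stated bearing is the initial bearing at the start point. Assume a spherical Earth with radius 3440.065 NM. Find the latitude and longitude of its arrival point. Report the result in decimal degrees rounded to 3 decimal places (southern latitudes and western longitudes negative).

δ = 20.5/3440.065 = 0.005959 rad (0.3414°).
With φ₁ = -38.467° = -0.671376 rad and θ = 249.18° = 4.349011 rad:
Destination latitude: φ₂ = arcsin( sin φ₁ cos δ + cos φ₁ sin δ cos θ ) = arcsin(-0.623711) = -38.588°.
Δλ = atan2( sin θ sin δ cos φ₁ , cos δ − sin φ₁ sin φ₂ ) = atan2(-0.004361, 0.611994) = -0.007126 rad = -0.408°.
Hence λ₂ = 89.426° + -0.408° = 89.018°.

latitude -38.588°, longitude 89.018°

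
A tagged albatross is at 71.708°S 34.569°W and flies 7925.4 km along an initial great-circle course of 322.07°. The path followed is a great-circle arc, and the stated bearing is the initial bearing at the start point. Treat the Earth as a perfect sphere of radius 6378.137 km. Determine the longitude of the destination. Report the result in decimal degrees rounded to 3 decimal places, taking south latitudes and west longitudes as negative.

longitude -70.258°

δ = 7925.4/6378.137 = 1.242589 rad (71.1951°).
Start latitude φ₁ = -1.251541 rad; initial bearing θ = 5.621182 rad.
Applying the spherical law of cosines for sides, sin φ₂ = sin φ₁ cos δ + cos φ₁ sin δ cos θ = -0.071712, so φ₂ = -4.112°.
For the longitude increment, Δλ = atan2( sin θ sin δ cos φ₁, cos δ − sin φ₁ sin φ₂ ) = atan2(-0.182631, 0.254259) = -35.689°.
λ₂ = -34.569° + -35.689° = -70.258°.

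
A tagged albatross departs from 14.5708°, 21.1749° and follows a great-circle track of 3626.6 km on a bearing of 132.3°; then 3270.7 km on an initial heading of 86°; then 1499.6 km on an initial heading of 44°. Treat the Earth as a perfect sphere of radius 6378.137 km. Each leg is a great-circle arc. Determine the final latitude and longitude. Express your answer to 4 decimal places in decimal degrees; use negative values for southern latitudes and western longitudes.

latitude 4.7227°, longitude 83.6572°

Apply the spherical direct solution leg by leg, carrying full precision between legs.
Leg 1: from (14.5708°, 21.1749°), δ = 3626.6/6378.137 = 0.568599 rad, θ = 132.3° → φ = -7.9748°, λ = 44.8872°.
Leg 2: from (-7.9748°, 44.8872°), δ = 3270.7/6378.137 = 0.512799 rad, θ = 86° → φ = -4.9910°, λ = 74.3123°.
Leg 3: from (-4.9910°, 74.3123°), δ = 1499.6/6378.137 = 0.235116 rad, θ = 44° → φ = 4.7227°, λ = 83.6572°.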